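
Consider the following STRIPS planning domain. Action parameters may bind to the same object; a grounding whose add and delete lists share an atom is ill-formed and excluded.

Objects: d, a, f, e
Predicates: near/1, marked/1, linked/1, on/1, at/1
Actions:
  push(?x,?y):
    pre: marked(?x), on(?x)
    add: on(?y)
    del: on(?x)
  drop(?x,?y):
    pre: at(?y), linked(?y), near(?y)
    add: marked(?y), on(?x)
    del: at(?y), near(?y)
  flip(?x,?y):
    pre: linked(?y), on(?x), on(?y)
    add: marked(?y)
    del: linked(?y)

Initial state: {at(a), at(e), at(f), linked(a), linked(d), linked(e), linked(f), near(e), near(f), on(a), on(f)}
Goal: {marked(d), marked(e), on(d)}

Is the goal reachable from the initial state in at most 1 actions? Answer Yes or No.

1. drop(d,e)  →  {at(a), at(f), linked(a), linked(d), linked(e), linked(f), marked(e), near(f), on(a), on(d), on(f)}
2. flip(d,d)  →  {at(a), at(f), linked(a), linked(e), linked(f), marked(d), marked(e), near(f), on(a), on(d), on(f)}
optimal plan length = 2; 2 > 1

No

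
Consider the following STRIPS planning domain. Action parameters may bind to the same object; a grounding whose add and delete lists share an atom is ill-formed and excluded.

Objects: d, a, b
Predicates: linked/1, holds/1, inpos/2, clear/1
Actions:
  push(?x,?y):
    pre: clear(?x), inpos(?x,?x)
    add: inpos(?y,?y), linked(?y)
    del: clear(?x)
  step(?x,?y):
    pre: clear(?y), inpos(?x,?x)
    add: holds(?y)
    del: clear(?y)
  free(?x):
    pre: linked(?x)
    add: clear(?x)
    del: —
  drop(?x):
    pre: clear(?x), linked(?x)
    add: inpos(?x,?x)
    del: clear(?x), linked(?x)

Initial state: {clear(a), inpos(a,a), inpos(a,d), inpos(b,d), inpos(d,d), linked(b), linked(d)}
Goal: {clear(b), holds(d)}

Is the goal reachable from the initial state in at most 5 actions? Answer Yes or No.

Yes

1. free(d)  →  {clear(a), clear(d), inpos(a,a), inpos(a,d), inpos(b,d), inpos(d,d), linked(b), linked(d)}
2. step(d,d)  →  {clear(a), holds(d), inpos(a,a), inpos(a,d), inpos(b,d), inpos(d,d), linked(b), linked(d)}
3. free(b)  →  {clear(a), clear(b), holds(d), inpos(a,a), inpos(a,d), inpos(b,d), inpos(d,d), linked(b), linked(d)}
optimal plan length = 3; 3 ≤ 5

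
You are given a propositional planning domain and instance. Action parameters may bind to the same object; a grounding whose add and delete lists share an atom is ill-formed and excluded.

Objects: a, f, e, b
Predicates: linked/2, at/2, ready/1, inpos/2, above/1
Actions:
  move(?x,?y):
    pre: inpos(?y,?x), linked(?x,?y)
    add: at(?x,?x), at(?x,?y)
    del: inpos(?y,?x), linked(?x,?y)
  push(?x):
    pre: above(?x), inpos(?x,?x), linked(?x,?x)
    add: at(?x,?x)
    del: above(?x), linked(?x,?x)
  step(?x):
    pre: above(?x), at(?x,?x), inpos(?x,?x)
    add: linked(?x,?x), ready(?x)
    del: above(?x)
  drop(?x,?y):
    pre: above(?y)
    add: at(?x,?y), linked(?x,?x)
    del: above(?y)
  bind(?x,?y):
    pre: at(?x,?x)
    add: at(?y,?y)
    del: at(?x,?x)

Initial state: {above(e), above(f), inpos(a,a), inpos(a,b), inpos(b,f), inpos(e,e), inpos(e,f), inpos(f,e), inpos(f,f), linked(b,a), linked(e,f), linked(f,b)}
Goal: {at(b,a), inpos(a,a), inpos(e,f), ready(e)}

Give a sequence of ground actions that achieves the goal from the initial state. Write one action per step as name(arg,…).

1. move(e,f)  →  {above(e), above(f), at(e,e), at(e,f), inpos(a,a), inpos(a,b), inpos(b,f), inpos(e,e), inpos(e,f), inpos(f,f), linked(b,a), linked(f,b)}
2. move(b,a)  →  {above(e), above(f), at(b,a), at(b,b), at(e,e), at(e,f), inpos(a,a), inpos(b,f), inpos(e,e), inpos(e,f), inpos(f,f), linked(f,b)}
3. step(e)  →  {above(f), at(b,a), at(b,b), at(e,e), at(e,f), inpos(a,a), inpos(b,f), inpos(e,e), inpos(e,f), inpos(f,f), linked(e,e), linked(f,b), ready(e)}

move(e,f); move(b,a); step(e)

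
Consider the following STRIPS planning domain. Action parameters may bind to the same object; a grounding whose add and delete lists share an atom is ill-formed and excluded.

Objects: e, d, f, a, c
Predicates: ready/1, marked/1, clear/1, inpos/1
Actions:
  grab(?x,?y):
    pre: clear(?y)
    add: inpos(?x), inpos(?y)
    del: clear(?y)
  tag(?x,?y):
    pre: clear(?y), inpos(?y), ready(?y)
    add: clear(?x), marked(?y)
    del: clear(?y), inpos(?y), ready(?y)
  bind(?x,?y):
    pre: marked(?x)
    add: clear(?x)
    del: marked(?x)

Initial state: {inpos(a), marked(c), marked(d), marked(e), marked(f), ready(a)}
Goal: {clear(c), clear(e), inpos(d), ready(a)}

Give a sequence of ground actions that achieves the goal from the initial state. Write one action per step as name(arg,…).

bind(e,e); bind(d,e); grab(e,d); bind(c,e)

1. bind(e,e)  →  {clear(e), inpos(a), marked(c), marked(d), marked(f), ready(a)}
2. bind(d,e)  →  {clear(d), clear(e), inpos(a), marked(c), marked(f), ready(a)}
3. grab(e,d)  →  {clear(e), inpos(a), inpos(d), inpos(e), marked(c), marked(f), ready(a)}
4. bind(c,e)  →  {clear(c), clear(e), inpos(a), inpos(d), inpos(e), marked(f), ready(a)}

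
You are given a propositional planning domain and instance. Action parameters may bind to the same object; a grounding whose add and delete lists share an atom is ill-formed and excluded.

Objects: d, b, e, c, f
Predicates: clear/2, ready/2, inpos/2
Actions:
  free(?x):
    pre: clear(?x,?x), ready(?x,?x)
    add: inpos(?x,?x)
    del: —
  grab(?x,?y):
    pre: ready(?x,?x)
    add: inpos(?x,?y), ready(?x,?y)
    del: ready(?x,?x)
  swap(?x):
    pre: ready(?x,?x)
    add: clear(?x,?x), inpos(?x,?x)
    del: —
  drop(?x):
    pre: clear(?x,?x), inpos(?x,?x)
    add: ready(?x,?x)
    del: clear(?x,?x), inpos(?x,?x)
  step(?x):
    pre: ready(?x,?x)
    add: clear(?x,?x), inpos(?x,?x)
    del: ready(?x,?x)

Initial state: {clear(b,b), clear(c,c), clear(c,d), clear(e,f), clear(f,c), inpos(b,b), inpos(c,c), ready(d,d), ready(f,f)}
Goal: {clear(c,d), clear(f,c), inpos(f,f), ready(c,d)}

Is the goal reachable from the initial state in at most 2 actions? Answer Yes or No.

1. swap(f)  →  {clear(b,b), clear(c,c), clear(c,d), clear(e,f), clear(f,c), clear(f,f), inpos(b,b), inpos(c,c), inpos(f,f), ready(d,d), ready(f,f)}
2. drop(c)  →  {clear(b,b), clear(c,d), clear(e,f), clear(f,c), clear(f,f), inpos(b,b), inpos(f,f), ready(c,c), ready(d,d), ready(f,f)}
3. grab(c,d)  →  {clear(b,b), clear(c,d), clear(e,f), clear(f,c), clear(f,f), inpos(b,b), inpos(c,d), inpos(f,f), ready(c,d), ready(d,d), ready(f,f)}
optimal plan length = 3; 3 > 2

No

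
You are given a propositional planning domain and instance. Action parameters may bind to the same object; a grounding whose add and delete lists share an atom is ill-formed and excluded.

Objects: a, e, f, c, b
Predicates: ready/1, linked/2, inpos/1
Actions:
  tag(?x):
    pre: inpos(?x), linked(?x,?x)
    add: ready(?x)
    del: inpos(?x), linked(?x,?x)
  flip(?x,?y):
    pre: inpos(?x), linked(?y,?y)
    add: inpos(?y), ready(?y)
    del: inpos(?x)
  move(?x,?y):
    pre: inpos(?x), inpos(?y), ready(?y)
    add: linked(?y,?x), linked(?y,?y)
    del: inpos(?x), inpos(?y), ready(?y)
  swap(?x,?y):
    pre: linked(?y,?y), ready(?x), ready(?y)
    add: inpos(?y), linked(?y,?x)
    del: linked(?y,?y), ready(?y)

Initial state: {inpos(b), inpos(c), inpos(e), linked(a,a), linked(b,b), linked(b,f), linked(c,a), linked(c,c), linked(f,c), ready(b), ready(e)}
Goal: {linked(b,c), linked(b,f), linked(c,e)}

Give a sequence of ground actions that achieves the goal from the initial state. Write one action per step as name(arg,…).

flip(e,c); move(c,b); swap(e,c)

1. flip(e,c)  →  {inpos(b), inpos(c), linked(a,a), linked(b,b), linked(b,f), linked(c,a), linked(c,c), linked(f,c), ready(b), ready(c), ready(e)}
2. move(c,b)  →  {linked(a,a), linked(b,b), linked(b,c), linked(b,f), linked(c,a), linked(c,c), linked(f,c), ready(c), ready(e)}
3. swap(e,c)  →  {inpos(c), linked(a,a), linked(b,b), linked(b,c), linked(b,f), linked(c,a), linked(c,e), linked(f,c), ready(e)}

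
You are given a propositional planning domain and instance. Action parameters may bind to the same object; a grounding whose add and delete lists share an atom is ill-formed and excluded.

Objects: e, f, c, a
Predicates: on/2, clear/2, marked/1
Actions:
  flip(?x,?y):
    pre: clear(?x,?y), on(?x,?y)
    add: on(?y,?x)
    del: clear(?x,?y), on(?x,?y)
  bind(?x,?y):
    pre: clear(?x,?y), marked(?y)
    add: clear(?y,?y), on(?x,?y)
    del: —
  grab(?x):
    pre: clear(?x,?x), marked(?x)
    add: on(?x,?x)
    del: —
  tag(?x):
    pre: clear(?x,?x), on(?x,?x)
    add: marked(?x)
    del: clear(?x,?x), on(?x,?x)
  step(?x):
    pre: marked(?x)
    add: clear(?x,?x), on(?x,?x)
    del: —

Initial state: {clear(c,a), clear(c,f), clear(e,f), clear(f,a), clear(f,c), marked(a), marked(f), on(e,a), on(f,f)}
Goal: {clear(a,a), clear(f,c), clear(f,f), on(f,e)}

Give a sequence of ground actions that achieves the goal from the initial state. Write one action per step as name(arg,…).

1. bind(e,f)  →  {clear(c,a), clear(c,f), clear(e,f), clear(f,a), clear(f,c), clear(f,f), marked(a), marked(f), on(e,a), on(e,f), on(f,f)}
2. flip(e,f)  →  {clear(c,a), clear(c,f), clear(f,a), clear(f,c), clear(f,f), marked(a), marked(f), on(e,a), on(f,e), on(f,f)}
3. bind(f,a)  →  {clear(a,a), clear(c,a), clear(c,f), clear(f,a), clear(f,c), clear(f,f), marked(a), marked(f), on(e,a), on(f,a), on(f,e), on(f,f)}

bind(e,f); flip(e,f); bind(f,a)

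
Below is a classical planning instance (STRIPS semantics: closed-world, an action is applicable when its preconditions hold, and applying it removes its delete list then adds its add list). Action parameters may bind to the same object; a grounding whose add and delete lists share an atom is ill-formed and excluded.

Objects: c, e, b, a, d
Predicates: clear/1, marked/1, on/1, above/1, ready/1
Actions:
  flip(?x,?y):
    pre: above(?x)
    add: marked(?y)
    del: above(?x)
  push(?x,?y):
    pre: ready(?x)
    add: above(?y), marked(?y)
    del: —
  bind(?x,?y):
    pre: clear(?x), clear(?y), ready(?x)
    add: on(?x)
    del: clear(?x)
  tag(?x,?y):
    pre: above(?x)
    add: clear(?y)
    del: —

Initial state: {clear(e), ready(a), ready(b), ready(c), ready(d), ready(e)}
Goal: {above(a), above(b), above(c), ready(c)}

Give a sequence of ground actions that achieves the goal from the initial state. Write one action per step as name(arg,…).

push(c,c); push(c,b); push(c,a)

1. push(c,c)  →  {above(c), clear(e), marked(c), ready(a), ready(b), ready(c), ready(d), ready(e)}
2. push(c,b)  →  {above(b), above(c), clear(e), marked(b), marked(c), ready(a), ready(b), ready(c), ready(d), ready(e)}
3. push(c,a)  →  {above(a), above(b), above(c), clear(e), marked(a), marked(b), marked(c), ready(a), ready(b), ready(c), ready(d), ready(e)}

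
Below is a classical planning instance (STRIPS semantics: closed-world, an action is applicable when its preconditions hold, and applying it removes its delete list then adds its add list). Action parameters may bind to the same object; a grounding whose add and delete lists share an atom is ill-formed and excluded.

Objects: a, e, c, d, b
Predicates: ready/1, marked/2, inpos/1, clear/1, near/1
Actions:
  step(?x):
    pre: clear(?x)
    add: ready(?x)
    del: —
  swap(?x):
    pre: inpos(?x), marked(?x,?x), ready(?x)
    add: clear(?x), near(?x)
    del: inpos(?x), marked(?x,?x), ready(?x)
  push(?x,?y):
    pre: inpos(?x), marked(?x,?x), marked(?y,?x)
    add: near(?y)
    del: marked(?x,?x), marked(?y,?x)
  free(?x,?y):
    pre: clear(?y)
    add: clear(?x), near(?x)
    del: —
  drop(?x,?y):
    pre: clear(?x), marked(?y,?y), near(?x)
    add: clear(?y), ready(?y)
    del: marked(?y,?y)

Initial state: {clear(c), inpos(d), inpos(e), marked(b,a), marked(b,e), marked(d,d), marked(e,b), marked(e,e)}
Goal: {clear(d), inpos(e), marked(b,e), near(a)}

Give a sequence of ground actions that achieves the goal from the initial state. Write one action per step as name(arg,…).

1. free(a,c)  →  {clear(a), clear(c), inpos(d), inpos(e), marked(b,a), marked(b,e), marked(d,d), marked(e,b), marked(e,e), near(a)}
2. free(d,a)  →  {clear(a), clear(c), clear(d), inpos(d), inpos(e), marked(b,a), marked(b,e), marked(d,d), marked(e,b), marked(e,e), near(a), near(d)}

free(a,c); free(d,a)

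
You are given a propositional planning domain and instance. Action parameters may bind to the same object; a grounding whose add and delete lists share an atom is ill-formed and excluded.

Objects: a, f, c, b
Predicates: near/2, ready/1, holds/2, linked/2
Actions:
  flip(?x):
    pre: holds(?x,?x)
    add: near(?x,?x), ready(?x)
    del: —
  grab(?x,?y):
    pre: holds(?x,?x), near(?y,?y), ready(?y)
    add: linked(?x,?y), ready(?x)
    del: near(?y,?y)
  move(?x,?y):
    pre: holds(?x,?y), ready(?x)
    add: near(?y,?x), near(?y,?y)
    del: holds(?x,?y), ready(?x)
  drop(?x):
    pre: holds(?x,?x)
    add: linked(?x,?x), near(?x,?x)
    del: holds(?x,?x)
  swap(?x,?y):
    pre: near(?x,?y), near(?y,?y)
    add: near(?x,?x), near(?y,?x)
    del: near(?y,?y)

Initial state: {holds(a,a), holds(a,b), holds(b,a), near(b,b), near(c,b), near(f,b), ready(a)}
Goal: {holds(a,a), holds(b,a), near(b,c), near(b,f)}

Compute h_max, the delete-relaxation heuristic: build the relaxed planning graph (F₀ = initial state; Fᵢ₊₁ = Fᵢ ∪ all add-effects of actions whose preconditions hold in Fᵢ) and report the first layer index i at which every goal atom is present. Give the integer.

1

F0 = init (7 atoms)
F1 = F0 ∪ {linked(a,a), near(a,a), near(b,a), near(b,c), near(b,f), near(c,c), near(f,f)}  (14 atoms)
goal ⊆ F1  ⇒  h_max = 1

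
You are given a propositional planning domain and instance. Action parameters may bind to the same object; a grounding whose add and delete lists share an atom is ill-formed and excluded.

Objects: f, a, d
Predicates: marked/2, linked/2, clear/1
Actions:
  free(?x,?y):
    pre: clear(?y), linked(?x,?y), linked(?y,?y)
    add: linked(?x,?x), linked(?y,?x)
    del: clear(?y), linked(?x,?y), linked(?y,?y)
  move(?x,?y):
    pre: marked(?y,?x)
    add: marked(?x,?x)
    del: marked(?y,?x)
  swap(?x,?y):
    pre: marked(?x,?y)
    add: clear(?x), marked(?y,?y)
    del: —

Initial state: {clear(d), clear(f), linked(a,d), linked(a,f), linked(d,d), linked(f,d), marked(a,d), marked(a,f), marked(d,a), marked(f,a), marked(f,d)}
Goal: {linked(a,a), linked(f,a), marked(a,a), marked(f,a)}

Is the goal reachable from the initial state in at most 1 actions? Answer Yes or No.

No

1. free(f,d)  →  {clear(f), linked(a,d), linked(a,f), linked(d,f), linked(f,f), marked(a,d), marked(a,f), marked(d,a), marked(f,a), marked(f,d)}
2. free(a,f)  →  {linked(a,a), linked(a,d), linked(d,f), linked(f,a), marked(a,d), marked(a,f), marked(d,a), marked(f,a), marked(f,d)}
3. move(a,d)  →  {linked(a,a), linked(a,d), linked(d,f), linked(f,a), marked(a,a), marked(a,d), marked(a,f), marked(f,a), marked(f,d)}
optimal plan length = 3; 3 > 1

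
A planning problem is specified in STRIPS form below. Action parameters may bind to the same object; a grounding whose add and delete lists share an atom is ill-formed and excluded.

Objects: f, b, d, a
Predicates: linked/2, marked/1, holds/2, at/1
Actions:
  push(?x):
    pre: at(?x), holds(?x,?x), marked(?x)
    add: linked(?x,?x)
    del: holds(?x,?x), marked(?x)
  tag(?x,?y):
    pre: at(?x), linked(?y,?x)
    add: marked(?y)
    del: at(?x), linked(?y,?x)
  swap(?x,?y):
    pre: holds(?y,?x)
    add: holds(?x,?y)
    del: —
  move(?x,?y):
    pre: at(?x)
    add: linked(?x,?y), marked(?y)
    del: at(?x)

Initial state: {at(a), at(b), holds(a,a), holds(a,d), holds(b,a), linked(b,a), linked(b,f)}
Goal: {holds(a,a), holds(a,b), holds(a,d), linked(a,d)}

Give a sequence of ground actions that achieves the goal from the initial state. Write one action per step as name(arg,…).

swap(a,b); move(a,d)

1. swap(a,b)  →  {at(a), at(b), holds(a,a), holds(a,b), holds(a,d), holds(b,a), linked(b,a), linked(b,f)}
2. move(a,d)  →  {at(b), holds(a,a), holds(a,b), holds(a,d), holds(b,a), linked(a,d), linked(b,a), linked(b,f), marked(d)}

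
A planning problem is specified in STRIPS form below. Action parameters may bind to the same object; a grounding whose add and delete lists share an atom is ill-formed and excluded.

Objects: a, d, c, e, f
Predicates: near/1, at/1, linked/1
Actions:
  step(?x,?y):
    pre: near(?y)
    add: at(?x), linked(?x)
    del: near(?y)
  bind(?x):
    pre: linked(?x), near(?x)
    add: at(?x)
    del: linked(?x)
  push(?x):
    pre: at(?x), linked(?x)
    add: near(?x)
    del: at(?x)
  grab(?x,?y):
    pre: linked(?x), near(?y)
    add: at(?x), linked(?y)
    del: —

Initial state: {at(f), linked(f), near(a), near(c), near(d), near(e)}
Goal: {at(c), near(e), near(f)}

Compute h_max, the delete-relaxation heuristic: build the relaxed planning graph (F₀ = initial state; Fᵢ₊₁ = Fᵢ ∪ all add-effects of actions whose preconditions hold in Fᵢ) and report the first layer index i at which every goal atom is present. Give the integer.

1

F0 = init (6 atoms)
F1 = F0 ∪ {at(a), at(c), at(d), at(e), linked(a), linked(c), linked(d), linked(e), near(f)}  (15 atoms)
goal ⊆ F1  ⇒  h_max = 1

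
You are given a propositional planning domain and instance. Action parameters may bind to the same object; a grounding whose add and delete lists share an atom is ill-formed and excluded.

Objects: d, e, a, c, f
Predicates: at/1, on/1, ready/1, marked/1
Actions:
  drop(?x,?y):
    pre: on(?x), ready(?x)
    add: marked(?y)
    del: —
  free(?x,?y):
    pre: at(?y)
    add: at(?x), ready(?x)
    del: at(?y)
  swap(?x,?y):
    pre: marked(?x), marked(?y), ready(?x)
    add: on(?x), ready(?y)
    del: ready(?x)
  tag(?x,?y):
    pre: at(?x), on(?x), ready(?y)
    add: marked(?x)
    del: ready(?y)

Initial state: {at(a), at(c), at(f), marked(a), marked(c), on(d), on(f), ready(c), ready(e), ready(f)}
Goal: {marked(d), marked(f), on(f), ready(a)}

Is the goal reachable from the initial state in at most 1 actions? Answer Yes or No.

No

1. drop(f,d)  →  {at(a), at(c), at(f), marked(a), marked(c), marked(d), on(d), on(f), ready(c), ready(e), ready(f)}
2. drop(f,f)  →  {at(a), at(c), at(f), marked(a), marked(c), marked(d), marked(f), on(d), on(f), ready(c), ready(e), ready(f)}
3. free(a,c)  →  {at(a), at(f), marked(a), marked(c), marked(d), marked(f), on(d), on(f), ready(a), ready(c), ready(e), ready(f)}
optimal plan length = 3; 3 > 1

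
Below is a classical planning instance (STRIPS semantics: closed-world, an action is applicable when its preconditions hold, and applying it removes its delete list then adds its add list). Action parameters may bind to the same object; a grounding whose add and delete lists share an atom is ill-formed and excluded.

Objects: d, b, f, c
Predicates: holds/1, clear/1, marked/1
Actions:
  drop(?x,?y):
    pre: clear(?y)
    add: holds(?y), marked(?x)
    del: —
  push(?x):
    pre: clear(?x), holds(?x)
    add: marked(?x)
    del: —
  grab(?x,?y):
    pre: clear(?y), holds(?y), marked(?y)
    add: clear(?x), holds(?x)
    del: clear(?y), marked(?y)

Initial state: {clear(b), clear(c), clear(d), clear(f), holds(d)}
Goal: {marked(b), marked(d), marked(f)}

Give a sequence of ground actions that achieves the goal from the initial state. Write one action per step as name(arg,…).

drop(d,d); drop(b,d); drop(f,d)

1. drop(d,d)  →  {clear(b), clear(c), clear(d), clear(f), holds(d), marked(d)}
2. drop(b,d)  →  {clear(b), clear(c), clear(d), clear(f), holds(d), marked(b), marked(d)}
3. drop(f,d)  →  {clear(b), clear(c), clear(d), clear(f), holds(d), marked(b), marked(d), marked(f)}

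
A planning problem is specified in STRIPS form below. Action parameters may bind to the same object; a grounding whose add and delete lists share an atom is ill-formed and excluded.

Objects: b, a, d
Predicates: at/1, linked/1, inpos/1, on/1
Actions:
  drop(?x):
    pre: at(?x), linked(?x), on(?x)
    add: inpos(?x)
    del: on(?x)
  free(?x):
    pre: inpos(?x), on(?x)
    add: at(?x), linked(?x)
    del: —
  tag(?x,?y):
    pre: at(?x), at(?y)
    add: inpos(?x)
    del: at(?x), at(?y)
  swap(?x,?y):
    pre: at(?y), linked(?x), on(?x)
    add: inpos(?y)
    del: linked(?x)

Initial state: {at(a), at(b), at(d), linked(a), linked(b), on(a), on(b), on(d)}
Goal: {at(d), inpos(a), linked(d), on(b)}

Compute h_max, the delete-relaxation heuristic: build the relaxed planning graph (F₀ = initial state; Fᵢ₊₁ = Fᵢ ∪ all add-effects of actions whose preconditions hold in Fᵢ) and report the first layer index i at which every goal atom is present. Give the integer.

2

F0 = init (8 atoms)
F1 = F0 ∪ {inpos(a), inpos(b), inpos(d)}  (11 atoms)
F2 = F1 ∪ {linked(d)}  (12 atoms)
goal ⊆ F2  ⇒  h_max = 2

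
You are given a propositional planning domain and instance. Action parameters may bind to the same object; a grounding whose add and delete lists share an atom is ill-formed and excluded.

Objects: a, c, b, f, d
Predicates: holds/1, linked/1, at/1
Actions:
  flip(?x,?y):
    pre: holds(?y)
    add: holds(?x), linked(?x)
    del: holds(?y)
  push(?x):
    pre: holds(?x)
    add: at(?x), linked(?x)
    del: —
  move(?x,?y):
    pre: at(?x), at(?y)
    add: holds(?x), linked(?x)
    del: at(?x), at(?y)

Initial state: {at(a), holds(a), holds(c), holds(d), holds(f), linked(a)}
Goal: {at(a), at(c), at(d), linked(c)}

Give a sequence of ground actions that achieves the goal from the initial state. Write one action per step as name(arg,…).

1. push(c)  →  {at(a), at(c), holds(a), holds(c), holds(d), holds(f), linked(a), linked(c)}
2. push(d)  →  {at(a), at(c), at(d), holds(a), holds(c), holds(d), holds(f), linked(a), linked(c), linked(d)}

push(c); push(d)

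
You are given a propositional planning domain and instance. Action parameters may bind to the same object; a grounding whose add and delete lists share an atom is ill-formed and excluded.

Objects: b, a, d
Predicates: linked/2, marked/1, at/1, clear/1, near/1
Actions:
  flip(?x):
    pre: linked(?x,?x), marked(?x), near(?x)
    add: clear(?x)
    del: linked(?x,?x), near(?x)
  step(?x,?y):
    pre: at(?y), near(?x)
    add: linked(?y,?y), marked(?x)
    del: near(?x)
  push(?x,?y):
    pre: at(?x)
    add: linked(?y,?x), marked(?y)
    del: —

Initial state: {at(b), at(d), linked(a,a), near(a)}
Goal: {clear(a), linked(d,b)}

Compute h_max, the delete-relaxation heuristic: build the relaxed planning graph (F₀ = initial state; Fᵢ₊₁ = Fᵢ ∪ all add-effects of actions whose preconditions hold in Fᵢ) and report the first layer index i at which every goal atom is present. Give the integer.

2

F0 = init (4 atoms)
F1 = F0 ∪ {linked(a,b), linked(a,d), linked(b,b), linked(b,d), linked(d,b), linked(d,d), marked(a), marked(b), marked(d)}  (13 atoms)
F2 = F1 ∪ {clear(a)}  (14 atoms)
goal ⊆ F2  ⇒  h_max = 2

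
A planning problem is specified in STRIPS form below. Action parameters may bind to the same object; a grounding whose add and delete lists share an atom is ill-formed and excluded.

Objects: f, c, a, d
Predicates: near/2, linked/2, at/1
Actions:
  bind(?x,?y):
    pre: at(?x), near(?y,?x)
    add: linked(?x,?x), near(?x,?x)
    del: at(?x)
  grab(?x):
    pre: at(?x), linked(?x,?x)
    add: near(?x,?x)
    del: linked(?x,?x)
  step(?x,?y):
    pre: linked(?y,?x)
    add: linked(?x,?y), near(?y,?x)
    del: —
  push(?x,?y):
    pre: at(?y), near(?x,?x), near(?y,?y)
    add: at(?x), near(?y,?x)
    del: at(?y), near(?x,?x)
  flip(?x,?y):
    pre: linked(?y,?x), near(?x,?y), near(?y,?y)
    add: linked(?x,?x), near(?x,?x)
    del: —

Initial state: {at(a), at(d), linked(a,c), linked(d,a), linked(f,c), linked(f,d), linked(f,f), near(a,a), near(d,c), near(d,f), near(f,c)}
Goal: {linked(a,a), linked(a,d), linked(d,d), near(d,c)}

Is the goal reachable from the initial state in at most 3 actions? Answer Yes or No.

Yes

1. bind(a,a)  →  {at(d), linked(a,a), linked(a,c), linked(d,a), linked(f,c), linked(f,d), linked(f,f), near(a,a), near(d,c), near(d,f), near(f,c)}
2. step(a,d)  →  {at(d), linked(a,a), linked(a,c), linked(a,d), linked(d,a), linked(f,c), linked(f,d), linked(f,f), near(a,a), near(d,a), near(d,c), near(d,f), near(f,c)}
3. flip(d,a)  →  {at(d), linked(a,a), linked(a,c), linked(a,d), linked(d,a), linked(d,d), linked(f,c), linked(f,d), linked(f,f), near(a,a), near(d,a), near(d,c), near(d,d), near(d,f), near(f,c)}
optimal plan length = 3; 3 ≤ 3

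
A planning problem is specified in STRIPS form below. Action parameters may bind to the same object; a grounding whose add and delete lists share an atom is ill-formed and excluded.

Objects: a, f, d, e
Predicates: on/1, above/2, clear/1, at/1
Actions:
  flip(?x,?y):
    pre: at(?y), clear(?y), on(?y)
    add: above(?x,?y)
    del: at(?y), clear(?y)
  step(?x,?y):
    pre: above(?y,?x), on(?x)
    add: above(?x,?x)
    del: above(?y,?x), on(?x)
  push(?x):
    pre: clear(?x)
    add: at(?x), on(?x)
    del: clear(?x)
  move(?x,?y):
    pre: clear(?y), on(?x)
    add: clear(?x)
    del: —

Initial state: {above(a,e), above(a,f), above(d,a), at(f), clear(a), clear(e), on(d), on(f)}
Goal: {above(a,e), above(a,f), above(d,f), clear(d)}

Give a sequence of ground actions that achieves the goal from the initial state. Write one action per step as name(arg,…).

move(f,a); flip(d,f); move(d,a)

1. move(f,a)  →  {above(a,e), above(a,f), above(d,a), at(f), clear(a), clear(e), clear(f), on(d), on(f)}
2. flip(d,f)  →  {above(a,e), above(a,f), above(d,a), above(d,f), clear(a), clear(e), on(d), on(f)}
3. move(d,a)  →  {above(a,e), above(a,f), above(d,a), above(d,f), clear(a), clear(d), clear(e), on(d), on(f)}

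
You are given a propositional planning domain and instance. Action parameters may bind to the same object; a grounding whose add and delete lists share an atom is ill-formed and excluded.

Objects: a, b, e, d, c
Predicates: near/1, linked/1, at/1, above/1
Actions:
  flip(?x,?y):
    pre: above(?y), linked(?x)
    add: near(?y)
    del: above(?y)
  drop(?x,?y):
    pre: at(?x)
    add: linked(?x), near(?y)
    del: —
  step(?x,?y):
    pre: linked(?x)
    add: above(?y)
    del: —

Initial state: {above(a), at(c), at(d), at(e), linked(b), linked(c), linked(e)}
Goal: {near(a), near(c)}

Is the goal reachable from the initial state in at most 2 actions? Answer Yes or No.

1. flip(b,a)  →  {at(c), at(d), at(e), linked(b), linked(c), linked(e), near(a)}
2. drop(e,c)  →  {at(c), at(d), at(e), linked(b), linked(c), linked(e), near(a), near(c)}
optimal plan length = 2; 2 ≤ 2

Yes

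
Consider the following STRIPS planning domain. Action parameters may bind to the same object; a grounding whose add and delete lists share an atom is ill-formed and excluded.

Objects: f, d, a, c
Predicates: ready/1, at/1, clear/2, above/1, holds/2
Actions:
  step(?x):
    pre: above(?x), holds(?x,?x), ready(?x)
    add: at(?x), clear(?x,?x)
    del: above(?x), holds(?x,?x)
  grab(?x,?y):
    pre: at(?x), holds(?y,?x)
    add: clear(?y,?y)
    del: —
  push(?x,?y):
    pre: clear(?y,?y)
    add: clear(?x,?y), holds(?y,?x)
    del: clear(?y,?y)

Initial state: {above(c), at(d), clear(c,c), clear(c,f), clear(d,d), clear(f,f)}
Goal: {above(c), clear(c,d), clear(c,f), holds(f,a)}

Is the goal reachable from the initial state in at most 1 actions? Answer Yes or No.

1. push(a,f)  →  {above(c), at(d), clear(a,f), clear(c,c), clear(c,f), clear(d,d), holds(f,a)}
2. push(c,d)  →  {above(c), at(d), clear(a,f), clear(c,c), clear(c,d), clear(c,f), holds(d,c), holds(f,a)}
optimal plan length = 2; 2 > 1

No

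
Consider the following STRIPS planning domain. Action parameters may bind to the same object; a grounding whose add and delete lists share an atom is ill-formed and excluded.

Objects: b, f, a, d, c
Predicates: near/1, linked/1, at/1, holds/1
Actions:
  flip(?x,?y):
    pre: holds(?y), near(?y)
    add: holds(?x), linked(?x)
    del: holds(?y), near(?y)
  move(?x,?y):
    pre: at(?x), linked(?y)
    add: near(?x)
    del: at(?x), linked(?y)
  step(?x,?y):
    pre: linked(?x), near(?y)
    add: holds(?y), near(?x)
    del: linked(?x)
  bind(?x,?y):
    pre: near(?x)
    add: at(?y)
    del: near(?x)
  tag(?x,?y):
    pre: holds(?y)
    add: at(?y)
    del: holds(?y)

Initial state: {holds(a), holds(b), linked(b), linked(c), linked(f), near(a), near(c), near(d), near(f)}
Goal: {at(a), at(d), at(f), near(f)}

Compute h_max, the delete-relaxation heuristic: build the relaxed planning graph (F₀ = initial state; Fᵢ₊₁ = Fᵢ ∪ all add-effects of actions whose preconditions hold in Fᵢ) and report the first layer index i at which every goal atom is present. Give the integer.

F0 = init (9 atoms)
F1 = F0 ∪ {at(a), at(b), at(c), at(d), at(f), holds(c), holds(d), holds(f), linked(d), near(b)}  (19 atoms)
goal ⊆ F1  ⇒  h_max = 1

1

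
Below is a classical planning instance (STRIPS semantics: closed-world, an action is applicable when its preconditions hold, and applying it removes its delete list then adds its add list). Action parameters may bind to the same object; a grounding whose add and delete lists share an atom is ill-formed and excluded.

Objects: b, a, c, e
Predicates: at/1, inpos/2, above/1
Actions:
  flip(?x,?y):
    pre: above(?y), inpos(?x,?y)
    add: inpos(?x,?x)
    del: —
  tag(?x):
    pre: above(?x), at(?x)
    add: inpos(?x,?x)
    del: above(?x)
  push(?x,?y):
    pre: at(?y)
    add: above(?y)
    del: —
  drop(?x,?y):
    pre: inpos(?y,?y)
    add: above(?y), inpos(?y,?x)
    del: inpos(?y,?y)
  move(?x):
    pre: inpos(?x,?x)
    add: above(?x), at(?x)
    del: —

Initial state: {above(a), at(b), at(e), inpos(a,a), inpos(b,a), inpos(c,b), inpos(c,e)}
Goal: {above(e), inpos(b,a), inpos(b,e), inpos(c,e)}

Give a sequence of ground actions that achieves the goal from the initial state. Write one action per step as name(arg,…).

flip(b,a); push(b,e); drop(e,b)

1. flip(b,a)  →  {above(a), at(b), at(e), inpos(a,a), inpos(b,a), inpos(b,b), inpos(c,b), inpos(c,e)}
2. push(b,e)  →  {above(a), above(e), at(b), at(e), inpos(a,a), inpos(b,a), inpos(b,b), inpos(c,b), inpos(c,e)}
3. drop(e,b)  →  {above(a), above(b), above(e), at(b), at(e), inpos(a,a), inpos(b,a), inpos(b,e), inpos(c,b), inpos(c,e)}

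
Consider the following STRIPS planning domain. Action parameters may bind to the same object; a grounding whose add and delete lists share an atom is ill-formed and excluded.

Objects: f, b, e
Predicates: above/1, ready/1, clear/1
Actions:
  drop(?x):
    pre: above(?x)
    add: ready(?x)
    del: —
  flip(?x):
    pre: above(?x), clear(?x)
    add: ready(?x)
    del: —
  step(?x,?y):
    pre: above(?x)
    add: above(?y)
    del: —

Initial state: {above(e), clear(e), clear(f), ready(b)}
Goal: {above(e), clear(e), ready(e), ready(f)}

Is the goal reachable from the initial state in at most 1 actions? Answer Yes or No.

1. drop(e)  →  {above(e), clear(e), clear(f), ready(b), ready(e)}
2. step(e,f)  →  {above(e), above(f), clear(e), clear(f), ready(b), ready(e)}
3. drop(f)  →  {above(e), above(f), clear(e), clear(f), ready(b), ready(e), ready(f)}
optimal plan length = 3; 3 > 1

No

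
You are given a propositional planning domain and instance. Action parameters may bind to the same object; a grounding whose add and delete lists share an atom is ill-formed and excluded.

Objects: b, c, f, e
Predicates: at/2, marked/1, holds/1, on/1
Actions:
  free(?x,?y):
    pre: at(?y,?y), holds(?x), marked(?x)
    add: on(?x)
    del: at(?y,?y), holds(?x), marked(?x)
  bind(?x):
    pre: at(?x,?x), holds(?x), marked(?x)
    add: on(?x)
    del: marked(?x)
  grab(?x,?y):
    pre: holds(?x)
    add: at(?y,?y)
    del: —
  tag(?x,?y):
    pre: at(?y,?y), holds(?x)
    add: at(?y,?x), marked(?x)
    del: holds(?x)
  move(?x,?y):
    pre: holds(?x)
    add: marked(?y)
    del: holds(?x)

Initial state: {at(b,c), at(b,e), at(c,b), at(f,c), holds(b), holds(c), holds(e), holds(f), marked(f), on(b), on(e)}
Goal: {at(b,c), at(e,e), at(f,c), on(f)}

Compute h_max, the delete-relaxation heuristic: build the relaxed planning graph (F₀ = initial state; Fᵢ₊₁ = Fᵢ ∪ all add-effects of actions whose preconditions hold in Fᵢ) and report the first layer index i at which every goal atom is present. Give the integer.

2

F0 = init (11 atoms)
F1 = F0 ∪ {at(b,b), at(c,c), at(e,e), at(f,f), marked(b), marked(c), marked(e)}  (18 atoms)
F2 = F1 ∪ {at(b,f), at(c,e), at(c,f), at(e,b), at(e,c), at(e,f), at(f,b), at(f,e), on(c), on(f)}  (28 atoms)
goal ⊆ F2  ⇒  h_max = 2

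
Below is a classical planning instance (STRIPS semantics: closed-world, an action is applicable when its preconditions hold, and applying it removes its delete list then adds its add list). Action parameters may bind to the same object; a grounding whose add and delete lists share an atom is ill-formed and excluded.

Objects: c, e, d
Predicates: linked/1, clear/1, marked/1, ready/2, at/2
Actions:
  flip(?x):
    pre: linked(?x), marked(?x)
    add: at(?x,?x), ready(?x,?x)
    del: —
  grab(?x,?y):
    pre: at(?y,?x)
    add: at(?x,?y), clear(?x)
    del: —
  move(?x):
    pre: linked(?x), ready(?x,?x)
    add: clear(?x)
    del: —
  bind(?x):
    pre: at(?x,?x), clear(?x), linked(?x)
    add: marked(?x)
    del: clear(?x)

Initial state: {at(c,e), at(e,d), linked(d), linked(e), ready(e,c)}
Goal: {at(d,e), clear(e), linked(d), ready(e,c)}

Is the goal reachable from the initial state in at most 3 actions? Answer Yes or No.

Yes

1. grab(e,c)  →  {at(c,e), at(e,c), at(e,d), clear(e), linked(d), linked(e), ready(e,c)}
2. grab(d,e)  →  {at(c,e), at(d,e), at(e,c), at(e,d), clear(d), clear(e), linked(d), linked(e), ready(e,c)}
optimal plan length = 2; 2 ≤ 3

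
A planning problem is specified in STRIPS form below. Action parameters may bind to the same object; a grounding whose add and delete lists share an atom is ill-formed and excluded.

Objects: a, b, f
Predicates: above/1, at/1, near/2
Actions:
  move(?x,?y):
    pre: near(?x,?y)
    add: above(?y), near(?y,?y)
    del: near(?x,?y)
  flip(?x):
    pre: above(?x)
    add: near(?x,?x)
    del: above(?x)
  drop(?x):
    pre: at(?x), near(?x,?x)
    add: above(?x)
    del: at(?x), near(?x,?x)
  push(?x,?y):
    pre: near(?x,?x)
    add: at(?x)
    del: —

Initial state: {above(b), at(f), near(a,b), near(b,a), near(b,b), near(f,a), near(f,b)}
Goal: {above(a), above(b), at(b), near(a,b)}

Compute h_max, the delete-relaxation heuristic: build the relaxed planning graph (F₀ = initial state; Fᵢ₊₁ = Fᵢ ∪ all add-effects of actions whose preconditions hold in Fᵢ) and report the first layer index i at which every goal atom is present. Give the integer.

F0 = init (7 atoms)
F1 = F0 ∪ {above(a), at(b), near(a,a)}  (10 atoms)
goal ⊆ F1  ⇒  h_max = 1

1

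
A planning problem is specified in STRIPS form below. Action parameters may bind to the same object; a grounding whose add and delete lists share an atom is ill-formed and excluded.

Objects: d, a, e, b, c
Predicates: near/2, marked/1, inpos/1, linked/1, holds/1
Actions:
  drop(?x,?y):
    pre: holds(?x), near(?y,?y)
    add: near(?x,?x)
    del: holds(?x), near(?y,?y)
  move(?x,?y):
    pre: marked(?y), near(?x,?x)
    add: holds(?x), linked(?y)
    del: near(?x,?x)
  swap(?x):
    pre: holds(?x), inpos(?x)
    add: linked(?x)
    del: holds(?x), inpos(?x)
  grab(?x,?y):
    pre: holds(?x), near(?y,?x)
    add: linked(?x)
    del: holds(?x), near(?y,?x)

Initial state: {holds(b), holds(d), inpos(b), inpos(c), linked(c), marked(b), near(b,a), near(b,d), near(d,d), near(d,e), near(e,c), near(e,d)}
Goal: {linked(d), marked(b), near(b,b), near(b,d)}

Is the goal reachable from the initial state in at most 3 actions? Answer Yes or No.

1. drop(b,d)  →  {holds(d), inpos(b), inpos(c), linked(c), marked(b), near(b,a), near(b,b), near(b,d), near(d,e), near(e,c), near(e,d)}
2. grab(d,e)  →  {inpos(b), inpos(c), linked(c), linked(d), marked(b), near(b,a), near(b,b), near(b,d), near(d,e), near(e,c)}
optimal plan length = 2; 2 ≤ 3

Yes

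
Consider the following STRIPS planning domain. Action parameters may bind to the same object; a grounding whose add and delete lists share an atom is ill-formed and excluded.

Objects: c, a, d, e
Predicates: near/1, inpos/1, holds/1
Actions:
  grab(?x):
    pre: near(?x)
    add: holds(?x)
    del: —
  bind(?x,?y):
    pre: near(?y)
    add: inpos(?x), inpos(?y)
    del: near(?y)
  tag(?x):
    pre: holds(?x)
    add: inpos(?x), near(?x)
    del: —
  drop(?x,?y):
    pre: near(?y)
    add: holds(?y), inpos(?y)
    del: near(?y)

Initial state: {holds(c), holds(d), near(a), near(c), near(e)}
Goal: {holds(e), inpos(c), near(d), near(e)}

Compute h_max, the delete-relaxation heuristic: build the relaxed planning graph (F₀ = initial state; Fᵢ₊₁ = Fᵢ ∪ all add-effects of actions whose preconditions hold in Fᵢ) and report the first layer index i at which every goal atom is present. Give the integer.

F0 = init (5 atoms)
F1 = F0 ∪ {holds(a), holds(e), inpos(a), inpos(c), inpos(d), inpos(e), near(d)}  (12 atoms)
goal ⊆ F1  ⇒  h_max = 1

1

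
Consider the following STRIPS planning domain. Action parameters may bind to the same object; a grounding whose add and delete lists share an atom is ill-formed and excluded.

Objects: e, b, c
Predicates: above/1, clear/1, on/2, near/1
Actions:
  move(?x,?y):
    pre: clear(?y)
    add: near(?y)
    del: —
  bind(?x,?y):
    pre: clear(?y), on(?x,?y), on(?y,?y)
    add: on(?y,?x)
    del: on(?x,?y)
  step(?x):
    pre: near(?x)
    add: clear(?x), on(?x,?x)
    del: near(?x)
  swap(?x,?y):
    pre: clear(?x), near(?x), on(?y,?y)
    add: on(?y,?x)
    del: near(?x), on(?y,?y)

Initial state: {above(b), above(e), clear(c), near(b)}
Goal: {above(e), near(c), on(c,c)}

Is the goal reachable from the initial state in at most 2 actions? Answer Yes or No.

No

1. move(e,c)  →  {above(b), above(e), clear(c), near(b), near(c)}
2. step(c)  →  {above(b), above(e), clear(c), near(b), on(c,c)}
3. move(e,c)  →  {above(b), above(e), clear(c), near(b), near(c), on(c,c)}
optimal plan length = 3; 3 > 2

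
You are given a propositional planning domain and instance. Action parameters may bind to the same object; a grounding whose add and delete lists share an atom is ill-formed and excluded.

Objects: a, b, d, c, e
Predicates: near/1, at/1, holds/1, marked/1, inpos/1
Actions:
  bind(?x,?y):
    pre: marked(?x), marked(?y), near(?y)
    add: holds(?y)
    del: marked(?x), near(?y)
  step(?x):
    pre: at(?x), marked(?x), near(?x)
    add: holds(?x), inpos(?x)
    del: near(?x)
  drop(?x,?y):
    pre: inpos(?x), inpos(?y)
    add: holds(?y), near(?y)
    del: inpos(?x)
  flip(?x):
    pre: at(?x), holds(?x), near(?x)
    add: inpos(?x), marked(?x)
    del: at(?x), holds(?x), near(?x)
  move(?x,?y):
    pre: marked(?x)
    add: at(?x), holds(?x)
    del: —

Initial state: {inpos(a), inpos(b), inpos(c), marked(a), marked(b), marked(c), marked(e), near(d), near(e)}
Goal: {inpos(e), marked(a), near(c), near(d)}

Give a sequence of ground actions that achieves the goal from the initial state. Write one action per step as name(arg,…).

1. drop(a,c)  →  {holds(c), inpos(b), inpos(c), marked(a), marked(b), marked(c), marked(e), near(c), near(d), near(e)}
2. move(e,a)  →  {at(e), holds(c), holds(e), inpos(b), inpos(c), marked(a), marked(b), marked(c), marked(e), near(c), near(d), near(e)}
3. step(e)  →  {at(e), holds(c), holds(e), inpos(b), inpos(c), inpos(e), marked(a), marked(b), marked(c), marked(e), near(c), near(d)}

drop(a,c); move(e,a); step(e)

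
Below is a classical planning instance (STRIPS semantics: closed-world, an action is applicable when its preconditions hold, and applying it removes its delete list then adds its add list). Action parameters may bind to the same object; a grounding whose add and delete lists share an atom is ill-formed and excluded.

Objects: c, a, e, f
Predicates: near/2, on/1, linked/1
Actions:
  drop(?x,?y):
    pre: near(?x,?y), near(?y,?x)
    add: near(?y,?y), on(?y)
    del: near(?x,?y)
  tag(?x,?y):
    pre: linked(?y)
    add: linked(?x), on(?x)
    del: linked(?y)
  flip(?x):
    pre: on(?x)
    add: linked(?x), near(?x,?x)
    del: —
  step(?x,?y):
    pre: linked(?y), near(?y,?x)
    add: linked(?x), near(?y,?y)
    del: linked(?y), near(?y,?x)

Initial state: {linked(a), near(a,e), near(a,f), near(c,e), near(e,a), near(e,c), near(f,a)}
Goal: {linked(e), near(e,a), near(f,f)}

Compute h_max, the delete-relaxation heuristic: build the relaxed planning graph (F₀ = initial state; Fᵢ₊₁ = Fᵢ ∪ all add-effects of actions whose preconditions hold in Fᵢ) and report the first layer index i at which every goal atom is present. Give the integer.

1

F0 = init (7 atoms)
F1 = F0 ∪ {linked(c), linked(e), linked(f), near(a,a), near(c,c), near(e,e), near(f,f), on(a), on(c), on(e), on(f)}  (18 atoms)
goal ⊆ F1  ⇒  h_max = 1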